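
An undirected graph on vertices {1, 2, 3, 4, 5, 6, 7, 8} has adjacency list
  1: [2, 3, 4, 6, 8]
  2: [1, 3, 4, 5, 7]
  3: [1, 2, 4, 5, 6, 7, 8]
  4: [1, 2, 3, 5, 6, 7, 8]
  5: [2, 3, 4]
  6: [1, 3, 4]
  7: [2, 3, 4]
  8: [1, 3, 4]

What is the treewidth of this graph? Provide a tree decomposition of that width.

Treewidth 3.
Bags: B1 = {1, 3, 4, 6}  B2 = {1, 3, 4, 8}  B3 = {1, 2, 3, 4}  B4 = {2, 3, 4, 7}  B5 = {2, 3, 4, 5}
Tree: B1–B2, B2–B3, B3–B4, B4–B5

The largest bag has 4 vertices, giving width 3; this decomposition certifies tw(G) ≤ 3. Conversely, {1, 3, 4, 8} is a clique of size 4, and the vertices of any clique must share a bag in every tree decomposition; so some bag has ≥ 4 vertices and tw(G) ≥ 3. Hence tw(G) = 3 exactly.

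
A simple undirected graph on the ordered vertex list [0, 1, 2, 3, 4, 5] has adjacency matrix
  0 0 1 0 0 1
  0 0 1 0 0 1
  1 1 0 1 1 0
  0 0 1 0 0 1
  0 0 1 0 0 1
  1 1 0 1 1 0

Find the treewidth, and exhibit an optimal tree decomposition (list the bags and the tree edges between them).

Treewidth 2.
One optimal decomposition is:
Bags: B1 = {2, 3, 5}  B2 = {1, 2, 5}  B3 = {0, 2, 5}  B4 = {2, 4, 5}
Tree: B1–B2, B2–B3, B3–B4

Every bag has size at most 3, so the width is 3 − 1 = 2 and tw(G) ≤ 2. Since 3–5–1–2–3 is a cycle in G, G is not acyclic. Forests are exactly the graphs of treewidth ≤ 1, so tw(G) ≥ 2. Therefore the treewidth is 2.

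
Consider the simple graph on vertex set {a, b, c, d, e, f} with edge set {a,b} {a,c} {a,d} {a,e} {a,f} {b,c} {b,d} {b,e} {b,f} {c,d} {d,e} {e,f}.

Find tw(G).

3

A width-3 tree decomposition is:
Bags: B1 = {a, b, d, e}  B2 = {a, b, e, f}  B3 = {a, b, c, d}
Tree: B1–B2, B1–B3
The largest bag has 4 vertices, giving width 3; this decomposition certifies tw(G) ≤ 3. For the lower bound, the 4 vertices {a, b, d, e} are pairwise adjacent, and any tree decomposition puts a clique entirely inside one bag — forcing width ≥ 3. Combining the bounds, tw(G) = 3.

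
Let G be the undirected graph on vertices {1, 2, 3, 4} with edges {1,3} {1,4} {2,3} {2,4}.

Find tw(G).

2

A width-2 tree decomposition is:
Bags: B1 = {1, 2, 4}  B2 = {1, 2, 3}
Tree: B1–B2
Every bag has size at most 3, so the width is 3 − 1 = 2 and tw(G) ≤ 2. Since 2–4–1–3–2 is a cycle in G, G is not acyclic. Forests are exactly the graphs of treewidth ≤ 1, so tw(G) ≥ 2. Therefore the treewidth is 2.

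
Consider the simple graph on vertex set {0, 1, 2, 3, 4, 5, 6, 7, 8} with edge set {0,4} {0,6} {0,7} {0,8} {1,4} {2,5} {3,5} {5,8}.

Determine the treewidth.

A width-1 tree decomposition is:
Bags: B1 = {0, 6}  B2 = {0, 8}  B3 = {5, 8}  B4 = {3, 5}  B5 = {2, 5}  B6 = {0, 4}  B7 = {0, 7}  B8 = {1, 4}
Tree: B1–B2, B2–B3, B3–B4, B3–B5, B2–B6, B1–B7, B6–B8
The largest bag has 2 vertices, giving width 1; this decomposition certifies tw(G) ≤ 1. G has an edge, so its treewidth is at least 1. The upper and lower bounds meet at 1, so that is the treewidth.

1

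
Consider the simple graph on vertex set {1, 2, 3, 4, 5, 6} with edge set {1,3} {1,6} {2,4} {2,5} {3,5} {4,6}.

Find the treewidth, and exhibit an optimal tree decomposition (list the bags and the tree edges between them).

Treewidth 2.
One such decomposition:
Bags: B1 = {1, 3, 6}  B2 = {3, 5, 6}  B3 = {2, 5, 6}  B4 = {2, 4, 6}
Tree: B1–B2, B2–B3, B3–B4

Each bag holds 3 vertices, so the decomposition has width 2, which upper-bounds the treewidth. The edges 6–1–3–5–2–4–6 form a cycle, so G is not a tree and its treewidth is at least 2. Therefore the treewidth is 2.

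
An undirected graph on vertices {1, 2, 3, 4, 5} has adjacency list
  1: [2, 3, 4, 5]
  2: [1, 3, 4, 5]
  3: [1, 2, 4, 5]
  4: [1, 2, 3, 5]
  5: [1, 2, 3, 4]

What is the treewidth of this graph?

A width-4 tree decomposition is:
Bags: B1 = {1, 2, 3, 4, 5}
Tree: (single bag)
With just one bag of size 5, the width is 5 − 1 = 4, so tw(G) ≤ 4. Conversely, {1, 2, 3, 4, 5} is a clique of size 5, and the vertices of any clique must share a bag in every tree decomposition; so some bag has ≥ 5 vertices and tw(G) ≥ 4. The upper and lower bounds meet at 4, so that is the treewidth.

4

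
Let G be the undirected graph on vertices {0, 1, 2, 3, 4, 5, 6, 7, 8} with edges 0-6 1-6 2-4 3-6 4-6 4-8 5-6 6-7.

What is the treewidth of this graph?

1

A width-1 tree decomposition is:
Bags: B1 = {1, 6}  B2 = {4, 6}  B3 = {2, 4}  B4 = {5, 6}  B5 = {3, 6}  B6 = {4, 8}  B7 = {0, 6}  B8 = {6, 7}
Tree: B1–B2, B2–B3, B2–B4, B1–B5, B2–B6, B4–B7, B5–B8
Each bag holds 2 vertices, so the decomposition has width 1, which upper-bounds the treewidth. G has an edge, so its treewidth is at least 1. Therefore the treewidth is 1.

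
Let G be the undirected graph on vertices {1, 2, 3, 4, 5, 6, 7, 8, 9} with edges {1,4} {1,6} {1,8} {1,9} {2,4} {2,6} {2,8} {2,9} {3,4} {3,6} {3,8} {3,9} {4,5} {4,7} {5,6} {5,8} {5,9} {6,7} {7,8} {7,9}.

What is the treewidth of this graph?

4

A width-4 tree decomposition is:
Bags: B1 = {4, 5, 6, 8, 9}  B2 = {4, 6, 7, 8, 9}  B3 = {3, 4, 6, 8, 9}  B4 = {1, 4, 6, 8, 9}  B5 = {2, 4, 6, 8, 9}
Tree: B1–B2, B2–B3, B3–B4, B4–B5
The largest bag has 5 vertices, giving width 4; this decomposition certifies tw(G) ≤ 4. For the lower bound: the 5 vertex sets {5,8}, {4,7}, {3,9}, {6}, {1} are disjoint, each induces a connected subgraph, and every pair is joined by at least one edge of G. Contracting each set to a single vertex therefore yields K_{5} as a minor, and since treewidth is minor-monotone, tw(G) ≥ tw(K_{5}) = 4. Hence tw(G) = 4 exactly.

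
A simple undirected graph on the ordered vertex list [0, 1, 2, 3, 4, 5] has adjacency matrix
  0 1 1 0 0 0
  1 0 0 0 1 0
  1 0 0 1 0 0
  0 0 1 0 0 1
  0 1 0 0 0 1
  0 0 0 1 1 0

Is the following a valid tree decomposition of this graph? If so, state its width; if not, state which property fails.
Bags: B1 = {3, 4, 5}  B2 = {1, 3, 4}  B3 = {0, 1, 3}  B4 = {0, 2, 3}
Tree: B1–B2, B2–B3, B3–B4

Yes; width 2.

Vertex coverage: the bags together contain {0, 1, 2, 3, 4, 5}, the full vertex set. Edge coverage: each edge of G has both endpoints in at least one bag. Running intersection: for every vertex, the bags containing it form a connected subtree. All three properties hold, so this is a valid tree decomposition of width max|bag| − 1 = 2, and hence tw(G) ≤ 2.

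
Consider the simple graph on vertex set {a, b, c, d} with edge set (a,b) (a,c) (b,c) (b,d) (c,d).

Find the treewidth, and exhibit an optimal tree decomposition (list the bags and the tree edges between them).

The largest bag has 3 vertices, giving width 2; this decomposition certifies tw(G) ≤ 2. Conversely, {b, c, d} is a clique of size 3, and the vertices of any clique must share a bag in every tree decomposition; so some bag has ≥ 3 vertices and tw(G) ≥ 2. Combining the bounds, tw(G) = 2.

Treewidth 2.
One optimal decomposition is:
Bags: B1 = {b, c, d}  B2 = {a, b, c}
Tree: B1–B2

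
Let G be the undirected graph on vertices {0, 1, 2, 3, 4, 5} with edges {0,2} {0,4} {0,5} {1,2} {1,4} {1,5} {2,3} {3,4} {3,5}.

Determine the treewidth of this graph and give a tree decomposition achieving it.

The largest bag has 4 vertices, giving width 3; this decomposition certifies tw(G) ≤ 3. For the lower bound: the 4 vertex sets {3,5}, {0,2}, {4}, {1} are disjoint, each induces a connected subgraph, and every pair is joined by at least one edge of G. Contracting each set to a single vertex therefore yields K_{4} as a minor, and since treewidth is minor-monotone, tw(G) ≥ tw(K_{4}) = 3. The upper and lower bounds meet at 3, so that is the treewidth.

Treewidth 3.
Bags: B1 = {2, 3, 4, 5}  B2 = {0, 2, 4, 5}  B3 = {1, 2, 4, 5}
Tree: B1–B2, B2–B3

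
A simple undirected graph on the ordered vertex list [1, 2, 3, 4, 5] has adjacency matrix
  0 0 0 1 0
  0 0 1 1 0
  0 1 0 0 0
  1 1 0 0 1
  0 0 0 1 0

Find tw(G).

1

A width-1 tree decomposition is:
Bags: B1 = {2, 4}  B2 = {4, 5}  B3 = {1, 4}  B4 = {2, 3}
Tree: B1–B2, B2–B3, B1–B4
The largest bag has 2 vertices, giving width 1; this decomposition certifies tw(G) ≤ 1. G has an edge, so its treewidth is at least 1. The upper and lower bounds meet at 1, so that is the treewidth.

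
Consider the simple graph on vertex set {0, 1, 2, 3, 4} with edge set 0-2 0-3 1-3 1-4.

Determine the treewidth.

1

A width-1 tree decomposition is:
Bags: B1 = {0, 2}  B2 = {0, 3}  B3 = {1, 3}  B4 = {1, 4}
Tree: B1–B2, B2–B3, B3–B4
Each bag holds 2 vertices, so the decomposition has width 1, which upper-bounds the treewidth. Any graph with an edge has treewidth ≥ 1, and G has the edge 2–0. Hence tw(G) = 1 exactly.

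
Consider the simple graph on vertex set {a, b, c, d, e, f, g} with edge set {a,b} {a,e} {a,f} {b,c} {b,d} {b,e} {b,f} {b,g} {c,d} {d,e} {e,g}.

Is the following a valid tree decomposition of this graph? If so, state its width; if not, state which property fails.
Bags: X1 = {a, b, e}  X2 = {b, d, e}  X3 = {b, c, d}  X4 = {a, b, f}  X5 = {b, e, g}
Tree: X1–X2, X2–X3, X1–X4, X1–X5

Yes; width 2.

Vertex coverage: the bags together contain {a, b, c, d, e, f, g}, the full vertex set. Edge coverage: each edge of G has both endpoints in at least one bag. Running intersection: for every vertex, the bags containing it form a connected subtree. All three properties hold, so this is a valid tree decomposition of width max|bag| − 1 = 2, and hence tw(G) ≤ 2.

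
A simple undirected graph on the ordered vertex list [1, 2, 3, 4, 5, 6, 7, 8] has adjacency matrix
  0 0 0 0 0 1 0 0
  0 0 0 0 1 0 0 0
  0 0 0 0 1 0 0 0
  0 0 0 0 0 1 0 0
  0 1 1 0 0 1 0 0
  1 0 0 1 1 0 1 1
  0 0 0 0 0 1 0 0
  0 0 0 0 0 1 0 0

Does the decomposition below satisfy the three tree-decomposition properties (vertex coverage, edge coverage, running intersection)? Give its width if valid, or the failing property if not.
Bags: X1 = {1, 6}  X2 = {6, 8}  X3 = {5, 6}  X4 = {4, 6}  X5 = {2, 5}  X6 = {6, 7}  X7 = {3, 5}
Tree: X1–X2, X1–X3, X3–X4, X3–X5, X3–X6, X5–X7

Yes; width 1.

Every vertex of G appears in some bag (union = {1, 2, 3, 4, 5, 6, 7, 8}); every edge is covered by a bag; and for each vertex v the set of bags containing v is connected in the bag tree. The decomposition is therefore valid. The largest bag has 2 vertices, so the width is 1.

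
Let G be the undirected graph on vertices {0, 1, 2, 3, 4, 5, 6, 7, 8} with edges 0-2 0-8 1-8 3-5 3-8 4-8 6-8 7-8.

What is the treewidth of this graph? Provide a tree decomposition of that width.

Treewidth 1.
One such decomposition:
Bags: B1 = {1, 8}  B2 = {3, 8}  B3 = {6, 8}  B4 = {3, 5}  B5 = {7, 8}  B6 = {0, 8}  B7 = {4, 8}  B8 = {0, 2}
Tree: B1–B2, B2–B3, B2–B4, B3–B5, B3–B6, B3–B7, B6–B8

Every bag has size at most 2, so the width is 2 − 1 = 1 and tw(G) ≤ 1. Any graph with an edge has treewidth ≥ 1, and G has the edge 1–8. Hence tw(G) = 1 exactly.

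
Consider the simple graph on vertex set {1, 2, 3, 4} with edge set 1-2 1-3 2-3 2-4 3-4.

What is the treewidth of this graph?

A width-2 tree decomposition is:
Bags: B1 = {2, 3, 4}  B2 = {1, 2, 3}
Tree: B1–B2
The largest bag has 3 vertices, giving width 2; this decomposition certifies tw(G) ≤ 2. Conversely, {1, 2, 3} is a clique of size 3, and the vertices of any clique must share a bag in every tree decomposition; so some bag has ≥ 3 vertices and tw(G) ≥ 2. The upper and lower bounds meet at 2, so that is the treewidth.

2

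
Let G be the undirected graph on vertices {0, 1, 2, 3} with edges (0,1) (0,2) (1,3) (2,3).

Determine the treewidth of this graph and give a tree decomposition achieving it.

Treewidth 2.
One such decomposition:
Bags: B1 = {1, 2, 3}  B2 = {0, 1, 2}
Tree: B1–B2

Every bag has size at most 3, so the width is 3 − 1 = 2 and tw(G) ≤ 2. Since 1–3–2–0–1 is a cycle in G, G is not acyclic. Forests are exactly the graphs of treewidth ≤ 1, so tw(G) ≥ 2. Therefore the treewidth is 2.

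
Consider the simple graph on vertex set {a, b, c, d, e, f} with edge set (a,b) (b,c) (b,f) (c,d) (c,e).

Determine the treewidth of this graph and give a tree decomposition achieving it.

Treewidth 1.
One such decomposition:
Bags: B1 = {b, f}  B2 = {b, c}  B3 = {c, e}  B4 = {a, b}  B5 = {c, d}
Tree: B1–B2, B2–B3, B2–B4, B3–B5

Every bag has size at most 2, so the width is 2 − 1 = 1 and tw(G) ≤ 1. G has an edge, so its treewidth is at least 1. Combining the bounds, tw(G) = 1.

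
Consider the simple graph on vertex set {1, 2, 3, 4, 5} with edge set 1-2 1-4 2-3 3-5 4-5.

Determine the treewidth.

A width-2 tree decomposition is:
Bags: B1 = {2, 3, 5}  B2 = {1, 2, 5}  B3 = {1, 4, 5}
Tree: B1–B2, B2–B3
The largest bag has 3 vertices, giving width 2; this decomposition certifies tw(G) ≤ 2. For the lower bound, G contains the cycle 5–3–2–1–4–5, so G is not a forest; only forests have treewidth ≤ 1, hence tw(G) ≥ 2. The upper and lower bounds meet at 2, so that is the treewidth.

2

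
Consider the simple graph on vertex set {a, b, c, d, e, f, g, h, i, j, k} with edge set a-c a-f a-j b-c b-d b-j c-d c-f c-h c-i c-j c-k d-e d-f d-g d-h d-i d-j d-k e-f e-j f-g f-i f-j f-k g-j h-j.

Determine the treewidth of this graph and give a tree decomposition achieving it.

Treewidth 3.
One optimal decomposition is:
Bags: B1 = {c, d, f, i}  B2 = {c, d, f, k}  B3 = {c, d, f, j}  B4 = {b, c, d, j}  B5 = {d, e, f, j}  B6 = {a, c, f, j}  B7 = {d, f, g, j}  B8 = {c, d, h, j}
Tree: B1–B2, B1–B3, B3–B4, B3–B5, B3–B6, B5–B7, B3–B8

Each bag holds 4 vertices, so the decomposition has width 3, which upper-bounds the treewidth. On the other hand G contains the 4-clique {c, d, h, j}. A clique must lie in a single bag of any decomposition, so no decomposition can have width below 3. Hence tw(G) = 3 exactly.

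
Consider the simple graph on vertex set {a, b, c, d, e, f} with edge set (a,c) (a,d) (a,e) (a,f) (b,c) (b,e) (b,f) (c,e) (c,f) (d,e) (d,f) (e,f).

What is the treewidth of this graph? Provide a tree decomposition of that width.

Treewidth 3.
One such decomposition:
Bags: B1 = {a, d, e, f}  B2 = {a, c, e, f}  B3 = {b, c, e, f}
Tree: B1–B2, B2–B3

Each bag holds 4 vertices, so the decomposition has width 3, which upper-bounds the treewidth. On the other hand G contains the 4-clique {a, d, e, f}. A clique must lie in a single bag of any decomposition, so no decomposition can have width below 3. The upper and lower bounds meet at 3, so that is the treewidth.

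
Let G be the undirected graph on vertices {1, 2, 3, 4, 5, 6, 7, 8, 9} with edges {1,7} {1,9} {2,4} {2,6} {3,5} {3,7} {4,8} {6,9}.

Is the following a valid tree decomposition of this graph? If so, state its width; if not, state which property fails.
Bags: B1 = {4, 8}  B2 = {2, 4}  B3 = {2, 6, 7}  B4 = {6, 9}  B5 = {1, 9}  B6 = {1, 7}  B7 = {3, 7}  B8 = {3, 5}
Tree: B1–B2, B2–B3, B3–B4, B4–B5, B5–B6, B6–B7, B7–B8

No — bags containing vertex 7 are not connected in the tree.

A tree decomposition must satisfy three properties: every vertex lies in some bag; for every edge, both endpoints lie together in some bag; and for every vertex, the bags containing it form a connected subtree. Here bags containing vertex 7 are not connected in the tree, so the decomposition is invalid.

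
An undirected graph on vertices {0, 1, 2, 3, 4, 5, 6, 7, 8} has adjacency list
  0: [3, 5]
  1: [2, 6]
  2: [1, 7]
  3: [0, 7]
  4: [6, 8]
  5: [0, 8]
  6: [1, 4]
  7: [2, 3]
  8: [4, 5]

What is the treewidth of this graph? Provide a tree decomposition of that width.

Treewidth 2.
One such decomposition:
Bags: B1 = {4, 5, 8}  B2 = {4, 5, 6}  B3 = {1, 5, 6}  B4 = {1, 2, 5}  B5 = {2, 5, 7}  B6 = {3, 5, 7}  B7 = {0, 3, 5}
Tree: B1–B2, B2–B3, B3–B4, B4–B5, B5–B6, B6–B7

Every bag has size at most 3, so the width is 3 − 1 = 2 and tw(G) ≤ 2. The edges 5–8–4–6–1–2–7–3–0–5 form a cycle, so G is not a tree and its treewidth is at least 2. Hence tw(G) = 2 exactly.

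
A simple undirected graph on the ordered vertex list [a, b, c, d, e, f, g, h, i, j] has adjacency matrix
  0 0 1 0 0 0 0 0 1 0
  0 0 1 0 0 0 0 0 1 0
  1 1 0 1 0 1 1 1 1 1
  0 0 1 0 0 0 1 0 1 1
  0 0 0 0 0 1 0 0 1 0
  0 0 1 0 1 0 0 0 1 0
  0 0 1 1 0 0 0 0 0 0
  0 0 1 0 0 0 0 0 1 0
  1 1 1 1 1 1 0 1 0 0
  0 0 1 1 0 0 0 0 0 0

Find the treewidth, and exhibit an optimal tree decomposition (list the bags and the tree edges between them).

Treewidth 2.
One such decomposition:
Bags: B1 = {b, c, i}  B2 = {c, d, i}  B3 = {c, f, i}  B4 = {e, f, i}  B5 = {c, h, i}  B6 = {c, d, j}  B7 = {c, d, g}  B8 = {a, c, i}
Tree: B1–B2, B2–B3, B3–B4, B1–B5, B2–B6, B2–B7, B2–B8

Each bag holds 3 vertices, so the decomposition has width 2, which upper-bounds the treewidth. For the lower bound, the 3 vertices {e, f, i} are pairwise adjacent, and any tree decomposition puts a clique entirely inside one bag — forcing width ≥ 2. Combining the bounds, tw(G) = 2.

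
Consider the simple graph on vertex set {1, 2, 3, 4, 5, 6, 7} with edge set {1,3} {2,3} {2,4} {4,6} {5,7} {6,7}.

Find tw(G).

A width-1 tree decomposition is:
Bags: B1 = {5, 7}  B2 = {6, 7}  B3 = {4, 6}  B4 = {2, 4}  B5 = {2, 3}  B6 = {1, 3}
Tree: B1–B2, B2–B3, B3–B4, B4–B5, B5–B6
The largest bag has 2 vertices, giving width 1; this decomposition certifies tw(G) ≤ 1. Since G has at least one edge (e.g. 5–7), it is not an edgeless graph, so tw(G) ≥ 1. The upper and lower bounds meet at 1, so that is the treewidth.

1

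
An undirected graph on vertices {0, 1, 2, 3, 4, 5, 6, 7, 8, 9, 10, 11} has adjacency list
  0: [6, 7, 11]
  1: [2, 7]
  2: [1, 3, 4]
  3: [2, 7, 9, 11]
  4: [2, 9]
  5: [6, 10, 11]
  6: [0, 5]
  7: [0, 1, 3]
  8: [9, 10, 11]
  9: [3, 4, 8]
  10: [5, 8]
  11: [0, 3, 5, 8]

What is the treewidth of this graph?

A width-3 tree decomposition is:
Bags: B1 = {1, 2, 4, 7}  B2 = {2, 3, 4, 7}  B3 = {3, 4, 7, 9}  B4 = {0, 3, 7, 9}  B5 = {0, 3, 9, 11}  B6 = {0, 8, 9, 11}  B7 = {0, 6, 8, 11}  B8 = {5, 6, 8, 11}  B9 = {5, 6, 8, 10}
Tree: B1–B2, B2–B3, B3–B4, B4–B5, B5–B6, B6–B7, B7–B8, B8–B9
Each bag holds 4 vertices, so the decomposition has width 3, which upper-bounds the treewidth. For the lower bound: the 4 vertex sets {1,2,4}, {7}, {3}, {0,8,9,11} are disjoint, each induces a connected subgraph, and every pair is joined by at least one edge of G. Contracting each set to a single vertex therefore yields K_{4} as a minor, and since treewidth is minor-monotone, tw(G) ≥ tw(K_{4}) = 3. Combining the bounds, tw(G) = 3.

3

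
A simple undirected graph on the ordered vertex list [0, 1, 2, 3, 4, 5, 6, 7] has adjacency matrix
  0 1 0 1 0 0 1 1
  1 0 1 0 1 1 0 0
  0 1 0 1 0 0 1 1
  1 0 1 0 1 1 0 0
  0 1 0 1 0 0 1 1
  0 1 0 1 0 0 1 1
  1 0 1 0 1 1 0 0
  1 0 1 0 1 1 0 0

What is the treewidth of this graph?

4

A width-4 tree decomposition is:
Bags: B1 = {0, 1, 3, 6, 7}  B2 = {1, 3, 5, 6, 7}  B3 = {1, 2, 3, 6, 7}  B4 = {1, 3, 4, 6, 7}
Tree: B1–B2, B2–B3, B3–B4
The largest bag has 5 vertices, giving width 4; this decomposition certifies tw(G) ≤ 4. For the lower bound: the 5 vertex sets {0,3}, {5,6}, {2,7}, {1}, {4} are disjoint, each induces a connected subgraph, and every pair is joined by at least one edge of G. Contracting each set to a single vertex therefore yields K_{5} as a minor, and since treewidth is minor-monotone, tw(G) ≥ tw(K_{5}) = 4. The upper and lower bounds meet at 4, so that is the treewidth.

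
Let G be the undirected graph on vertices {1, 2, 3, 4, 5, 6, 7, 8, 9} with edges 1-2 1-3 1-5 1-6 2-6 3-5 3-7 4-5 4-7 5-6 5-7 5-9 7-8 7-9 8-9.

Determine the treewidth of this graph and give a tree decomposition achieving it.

The largest bag has 3 vertices, giving width 2; this decomposition certifies tw(G) ≤ 2. For the lower bound, the 3 vertices {7, 8, 9} are pairwise adjacent, and any tree decomposition puts a clique entirely inside one bag — forcing width ≥ 2. The upper and lower bounds meet at 2, so that is the treewidth.

Treewidth 2.
Bags: B1 = {5, 7, 9}  B2 = {3, 5, 7}  B3 = {1, 3, 5}  B4 = {7, 8, 9}  B5 = {1, 5, 6}  B6 = {1, 2, 6}  B7 = {4, 5, 7}
Tree: B1–B2, B2–B3, B1–B4, B3–B5, B5–B6, B1–B7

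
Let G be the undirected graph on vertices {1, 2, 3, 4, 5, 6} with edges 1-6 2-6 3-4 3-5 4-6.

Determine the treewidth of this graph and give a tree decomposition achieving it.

Treewidth 1.
One optimal decomposition is:
Bags: B1 = {3, 4}  B2 = {4, 6}  B3 = {2, 6}  B4 = {3, 5}  B5 = {1, 6}
Tree: B1–B2, B2–B3, B1–B4, B3–B5

Every bag has size at most 2, so the width is 2 − 1 = 1 and tw(G) ≤ 1. Since G has at least one edge (e.g. 3–4), it is not an edgeless graph, so tw(G) ≥ 1. Hence tw(G) = 1 exactly.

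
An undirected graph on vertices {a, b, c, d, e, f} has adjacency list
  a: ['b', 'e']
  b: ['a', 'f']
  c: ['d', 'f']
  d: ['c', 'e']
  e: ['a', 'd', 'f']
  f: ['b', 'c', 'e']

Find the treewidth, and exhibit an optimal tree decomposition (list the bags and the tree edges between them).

Each bag holds 3 vertices, so the decomposition has width 2, which upper-bounds the treewidth. For the lower bound, G contains the cycle b–a–e–f–b, so G is not a forest; only forests have treewidth ≤ 1, hence tw(G) ≥ 2. Hence tw(G) = 2 exactly.

Treewidth 2.
One such decomposition:
Bags: B1 = {a, b, f}  B2 = {a, e, f}  B3 = {c, e, f}  B4 = {c, d, e}
Tree: B1–B2, B2–B3, B3–B4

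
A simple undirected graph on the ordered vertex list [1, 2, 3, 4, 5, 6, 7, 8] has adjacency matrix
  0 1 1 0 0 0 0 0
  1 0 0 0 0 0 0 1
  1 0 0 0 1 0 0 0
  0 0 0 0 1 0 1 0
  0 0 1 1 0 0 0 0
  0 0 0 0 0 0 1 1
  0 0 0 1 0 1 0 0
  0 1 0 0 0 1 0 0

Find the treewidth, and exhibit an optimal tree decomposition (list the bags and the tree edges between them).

Each bag holds 3 vertices, so the decomposition has width 2, which upper-bounds the treewidth. For the lower bound, G contains the cycle 6–7–4–5–3–1–2–8–6, so G is not a forest; only forests have treewidth ≤ 1, hence tw(G) ≥ 2. Hence tw(G) = 2 exactly.

Treewidth 2.
One such decomposition:
Bags: B1 = {4, 6, 7}  B2 = {4, 5, 6}  B3 = {3, 5, 6}  B4 = {1, 3, 6}  B5 = {1, 2, 6}  B6 = {2, 6, 8}
Tree: B1–B2, B2–B3, B3–B4, B4–B5, B5–B6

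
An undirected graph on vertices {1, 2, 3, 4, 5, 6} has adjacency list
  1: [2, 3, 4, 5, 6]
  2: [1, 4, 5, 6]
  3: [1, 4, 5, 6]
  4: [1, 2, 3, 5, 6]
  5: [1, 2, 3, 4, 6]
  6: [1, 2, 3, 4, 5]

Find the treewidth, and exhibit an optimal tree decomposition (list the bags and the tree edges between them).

The largest bag has 5 vertices, giving width 4; this decomposition certifies tw(G) ≤ 4. Conversely, {1, 2, 4, 5, 6} is a clique of size 5, and the vertices of any clique must share a bag in every tree decomposition; so some bag has ≥ 5 vertices and tw(G) ≥ 4. The upper and lower bounds meet at 4, so that is the treewidth.

Treewidth 4.
One optimal decomposition is:
Bags: B1 = {1, 3, 4, 5, 6}  B2 = {1, 2, 4, 5, 6}
Tree: B1–B2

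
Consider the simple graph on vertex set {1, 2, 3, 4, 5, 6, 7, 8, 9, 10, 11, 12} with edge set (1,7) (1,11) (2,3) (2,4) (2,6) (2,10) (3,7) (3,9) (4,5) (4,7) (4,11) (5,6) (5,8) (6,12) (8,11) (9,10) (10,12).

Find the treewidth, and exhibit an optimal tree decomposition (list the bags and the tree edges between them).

Treewidth 3.
Bags: B1 = {1, 5, 8, 11}  B2 = {1, 4, 5, 11}  B3 = {1, 4, 5, 7}  B4 = {4, 5, 6, 7}  B5 = {2, 4, 6, 7}  B6 = {2, 3, 6, 7}  B7 = {2, 3, 6, 12}  B8 = {2, 3, 10, 12}  B9 = {3, 9, 10, 12}
Tree: B1–B2, B2–B3, B3–B4, B4–B5, B5–B6, B6–B7, B7–B8, B8–B9

Each bag holds 4 vertices, so the decomposition has width 3, which upper-bounds the treewidth. For the lower bound: the 4 vertex sets {1,8,11}, {5}, {4}, {2,3,6,7} are disjoint, each induces a connected subgraph, and every pair is joined by at least one edge of G. Contracting each set to a single vertex therefore yields K_{4} as a minor, and since treewidth is minor-monotone, tw(G) ≥ tw(K_{4}) = 3. Combining the bounds, tw(G) = 3.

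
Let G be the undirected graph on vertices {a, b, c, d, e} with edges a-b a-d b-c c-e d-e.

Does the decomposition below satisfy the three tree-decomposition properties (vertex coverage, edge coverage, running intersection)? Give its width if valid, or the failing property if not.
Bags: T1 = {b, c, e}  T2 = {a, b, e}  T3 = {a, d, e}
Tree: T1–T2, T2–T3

Vertex coverage: the bags together contain {a, b, c, d, e}, the full vertex set. Edge coverage: each edge of G has both endpoints in at least one bag. Running intersection: for every vertex, the bags containing it form a connected subtree. All three properties hold, so this is a valid tree decomposition of width max|bag| − 1 = 2, and hence tw(G) ≤ 2.

Yes; width 2.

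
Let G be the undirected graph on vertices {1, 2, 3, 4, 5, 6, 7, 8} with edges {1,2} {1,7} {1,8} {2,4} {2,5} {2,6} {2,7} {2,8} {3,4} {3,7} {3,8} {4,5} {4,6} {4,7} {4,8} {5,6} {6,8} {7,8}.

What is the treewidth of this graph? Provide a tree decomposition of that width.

Treewidth 3.
One optimal decomposition is:
Bags: B1 = {2, 4, 6, 8}  B2 = {2, 4, 7, 8}  B3 = {2, 4, 5, 6}  B4 = {3, 4, 7, 8}  B5 = {1, 2, 7, 8}
Tree: B1–B2, B1–B3, B2–B4, B2–B5

Every bag has size at most 4, so the width is 4 − 1 = 3 and tw(G) ≤ 3. Conversely, {1, 2, 7, 8} is a clique of size 4, and the vertices of any clique must share a bag in every tree decomposition; so some bag has ≥ 4 vertices and tw(G) ≥ 3. Hence tw(G) = 3 exactly.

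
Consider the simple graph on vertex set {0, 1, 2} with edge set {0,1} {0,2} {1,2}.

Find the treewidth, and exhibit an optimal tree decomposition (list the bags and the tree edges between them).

Treewidth 2.
One optimal decomposition is:
Bags: B1 = {0, 1, 2}
Tree: (single bag)

With just one bag of size 3, the width is 3 − 1 = 2, so tw(G) ≤ 2. Conversely, {0, 1, 2} is a clique of size 3, and the vertices of any clique must share a bag in every tree decomposition; so some bag has ≥ 3 vertices and tw(G) ≥ 2. Therefore the treewidth is 2.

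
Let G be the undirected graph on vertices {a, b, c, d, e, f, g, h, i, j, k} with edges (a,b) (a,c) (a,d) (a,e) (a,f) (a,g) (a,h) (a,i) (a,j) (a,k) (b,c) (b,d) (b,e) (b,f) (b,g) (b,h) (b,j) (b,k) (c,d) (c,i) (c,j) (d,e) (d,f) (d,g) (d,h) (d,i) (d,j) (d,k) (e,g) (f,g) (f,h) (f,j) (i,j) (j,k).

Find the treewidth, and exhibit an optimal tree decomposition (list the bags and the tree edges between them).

Treewidth 4.
One such decomposition:
Bags: B1 = {a, b, d, f, j}  B2 = {a, b, c, d, j}  B3 = {a, b, d, f, h}  B4 = {a, b, d, f, g}  B5 = {a, b, d, e, g}  B6 = {a, b, d, j, k}  B7 = {a, c, d, i, j}
Tree: B1–B2, B1–B3, B3–B4, B4–B5, B1–B6, B2–B7

Every bag has size at most 5, so the width is 5 − 1 = 4 and tw(G) ≤ 4. On the other hand G contains the 5-clique {a, b, d, e, g}. A clique must lie in a single bag of any decomposition, so no decomposition can have width below 4. The upper and lower bounds meet at 4, so that is the treewidth.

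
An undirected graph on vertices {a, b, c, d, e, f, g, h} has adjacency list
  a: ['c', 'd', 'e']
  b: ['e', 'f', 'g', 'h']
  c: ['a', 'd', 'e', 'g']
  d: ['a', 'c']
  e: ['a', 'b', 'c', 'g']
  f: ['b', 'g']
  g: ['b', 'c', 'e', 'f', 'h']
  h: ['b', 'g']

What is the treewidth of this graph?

A width-2 tree decomposition is:
Bags: B1 = {b, e, g}  B2 = {c, e, g}  B3 = {b, f, g}  B4 = {a, c, e}  B5 = {a, c, d}  B6 = {b, g, h}
Tree: B1–B2, B1–B3, B2–B4, B4–B5, B1–B6
Each bag holds 3 vertices, so the decomposition has width 2, which upper-bounds the treewidth. Conversely, {a, c, d} is a clique of size 3, and the vertices of any clique must share a bag in every tree decomposition; so some bag has ≥ 3 vertices and tw(G) ≥ 2. Hence tw(G) = 2 exactly.

2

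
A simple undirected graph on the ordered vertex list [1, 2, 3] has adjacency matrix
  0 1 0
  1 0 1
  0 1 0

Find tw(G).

1

A width-1 tree decomposition is:
Bags: B1 = {1, 2}  B2 = {2, 3}
Tree: B1–B2
The largest bag has 2 vertices, giving width 1; this decomposition certifies tw(G) ≤ 1. Any graph with an edge has treewidth ≥ 1, and G has the edge 2–1. Hence tw(G) = 1 exactly.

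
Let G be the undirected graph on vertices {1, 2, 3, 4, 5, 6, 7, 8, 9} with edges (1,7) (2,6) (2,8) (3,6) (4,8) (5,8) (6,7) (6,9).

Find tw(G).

A width-1 tree decomposition is:
Bags: B1 = {2, 6}  B2 = {6, 7}  B3 = {2, 8}  B4 = {1, 7}  B5 = {5, 8}  B6 = {3, 6}  B7 = {4, 8}  B8 = {6, 9}
Tree: B1–B2, B1–B3, B2–B4, B3–B5, B2–B6, B3–B7, B1–B8
The largest bag has 2 vertices, giving width 1; this decomposition certifies tw(G) ≤ 1. G has an edge, so its treewidth is at least 1. Combining the bounds, tw(G) = 1.

1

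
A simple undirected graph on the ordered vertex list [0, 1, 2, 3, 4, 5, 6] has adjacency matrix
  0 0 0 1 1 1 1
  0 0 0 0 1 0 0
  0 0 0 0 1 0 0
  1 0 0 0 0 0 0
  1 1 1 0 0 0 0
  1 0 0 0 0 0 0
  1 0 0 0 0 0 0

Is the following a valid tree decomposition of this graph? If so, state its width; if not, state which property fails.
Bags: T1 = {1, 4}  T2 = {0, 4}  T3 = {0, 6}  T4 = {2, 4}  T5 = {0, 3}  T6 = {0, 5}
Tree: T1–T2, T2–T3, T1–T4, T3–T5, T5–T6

Yes; width 1.

Checking the three conditions: (i) the bags cover all of {0, 1, 2, 3, 4, 5, 6}; (ii) for each edge, some bag contains both endpoints; (iii) the bags containing any fixed vertex form a subtree. All hold, so the decomposition is valid with width 2 − 1 = 1.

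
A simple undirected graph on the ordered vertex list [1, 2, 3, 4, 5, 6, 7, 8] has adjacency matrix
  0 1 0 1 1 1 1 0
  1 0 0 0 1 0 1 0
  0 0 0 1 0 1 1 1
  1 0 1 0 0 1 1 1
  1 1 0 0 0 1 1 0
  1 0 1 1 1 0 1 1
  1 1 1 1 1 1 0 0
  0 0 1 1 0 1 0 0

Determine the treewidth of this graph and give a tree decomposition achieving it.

Each bag holds 4 vertices, so the decomposition has width 3, which upper-bounds the treewidth. For the lower bound, the 4 vertices {1, 2, 5, 7} are pairwise adjacent, and any tree decomposition puts a clique entirely inside one bag — forcing width ≥ 3. Therefore the treewidth is 3.

Treewidth 3.
One optimal decomposition is:
Bags: B1 = {1, 2, 5, 7}  B2 = {1, 5, 6, 7}  B3 = {1, 4, 6, 7}  B4 = {3, 4, 6, 7}  B5 = {3, 4, 6, 8}
Tree: B1–B2, B2–B3, B3–B4, B4–B5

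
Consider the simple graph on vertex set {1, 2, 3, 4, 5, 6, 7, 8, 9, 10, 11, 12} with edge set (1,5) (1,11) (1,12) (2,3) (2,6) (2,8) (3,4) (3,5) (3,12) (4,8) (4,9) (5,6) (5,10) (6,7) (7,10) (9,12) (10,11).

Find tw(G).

A width-3 tree decomposition is:
Bags: B1 = {4, 8, 9, 12}  B2 = {3, 4, 8, 12}  B3 = {2, 3, 8, 12}  B4 = {1, 2, 3, 12}  B5 = {1, 2, 3, 5}  B6 = {1, 2, 5, 6}  B7 = {1, 5, 6, 11}  B8 = {5, 6, 10, 11}  B9 = {6, 7, 10, 11}
Tree: B1–B2, B2–B3, B3–B4, B4–B5, B5–B6, B6–B7, B7–B8, B8–B9
Each bag holds 4 vertices, so the decomposition has width 3, which upper-bounds the treewidth. For the lower bound: the 4 vertex sets {4,8,9}, {12}, {3}, {1,2,5,6} are disjoint, each induces a connected subgraph, and every pair is joined by at least one edge of G. Contracting each set to a single vertex therefore yields K_{4} as a minor, and since treewidth is minor-monotone, tw(G) ≥ tw(K_{4}) = 3. Hence tw(G) = 3 exactly.

3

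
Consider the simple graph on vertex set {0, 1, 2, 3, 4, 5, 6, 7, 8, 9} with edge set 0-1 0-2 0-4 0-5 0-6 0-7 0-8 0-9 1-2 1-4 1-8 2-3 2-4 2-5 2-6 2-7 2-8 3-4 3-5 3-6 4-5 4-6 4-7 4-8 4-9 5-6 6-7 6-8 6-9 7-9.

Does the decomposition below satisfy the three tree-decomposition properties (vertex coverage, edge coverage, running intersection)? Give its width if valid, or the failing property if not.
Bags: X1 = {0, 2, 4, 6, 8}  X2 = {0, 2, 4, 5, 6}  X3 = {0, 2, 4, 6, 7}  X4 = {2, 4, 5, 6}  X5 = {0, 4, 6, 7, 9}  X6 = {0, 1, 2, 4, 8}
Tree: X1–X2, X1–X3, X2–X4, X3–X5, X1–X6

No — vertex 3 appears in no bag.

A tree decomposition must satisfy three properties: every vertex lies in some bag; for every edge, both endpoints lie together in some bag; and for every vertex, the bags containing it form a connected subtree. Here vertex 3 appears in no bag, so the decomposition is invalid.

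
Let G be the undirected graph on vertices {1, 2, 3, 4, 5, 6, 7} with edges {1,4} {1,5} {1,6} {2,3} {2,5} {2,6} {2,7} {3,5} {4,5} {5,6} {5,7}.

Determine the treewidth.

A width-2 tree decomposition is:
Bags: B1 = {1, 5, 6}  B2 = {2, 5, 6}  B3 = {1, 4, 5}  B4 = {2, 5, 7}  B5 = {2, 3, 5}
Tree: B1–B2, B1–B3, B2–B4, B2–B5
The largest bag has 3 vertices, giving width 2; this decomposition certifies tw(G) ≤ 2. For the lower bound, the 3 vertices {1, 4, 5} are pairwise adjacent, and any tree decomposition puts a clique entirely inside one bag — forcing width ≥ 2. Combining the bounds, tw(G) = 2.

2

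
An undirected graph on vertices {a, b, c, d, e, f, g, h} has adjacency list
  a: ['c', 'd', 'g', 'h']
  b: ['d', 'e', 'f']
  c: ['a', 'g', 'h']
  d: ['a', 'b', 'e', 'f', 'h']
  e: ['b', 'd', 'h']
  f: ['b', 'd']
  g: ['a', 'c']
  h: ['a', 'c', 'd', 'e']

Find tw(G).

A width-2 tree decomposition is:
Bags: B1 = {b, d, e}  B2 = {d, e, h}  B3 = {a, d, h}  B4 = {a, c, h}  B5 = {a, c, g}  B6 = {b, d, f}
Tree: B1–B2, B2–B3, B3–B4, B4–B5, B1–B6
The largest bag has 3 vertices, giving width 2; this decomposition certifies tw(G) ≤ 2. For the lower bound, the 3 vertices {d, e, h} are pairwise adjacent, and any tree decomposition puts a clique entirely inside one bag — forcing width ≥ 2. The upper and lower bounds meet at 2, so that is the treewidth.

2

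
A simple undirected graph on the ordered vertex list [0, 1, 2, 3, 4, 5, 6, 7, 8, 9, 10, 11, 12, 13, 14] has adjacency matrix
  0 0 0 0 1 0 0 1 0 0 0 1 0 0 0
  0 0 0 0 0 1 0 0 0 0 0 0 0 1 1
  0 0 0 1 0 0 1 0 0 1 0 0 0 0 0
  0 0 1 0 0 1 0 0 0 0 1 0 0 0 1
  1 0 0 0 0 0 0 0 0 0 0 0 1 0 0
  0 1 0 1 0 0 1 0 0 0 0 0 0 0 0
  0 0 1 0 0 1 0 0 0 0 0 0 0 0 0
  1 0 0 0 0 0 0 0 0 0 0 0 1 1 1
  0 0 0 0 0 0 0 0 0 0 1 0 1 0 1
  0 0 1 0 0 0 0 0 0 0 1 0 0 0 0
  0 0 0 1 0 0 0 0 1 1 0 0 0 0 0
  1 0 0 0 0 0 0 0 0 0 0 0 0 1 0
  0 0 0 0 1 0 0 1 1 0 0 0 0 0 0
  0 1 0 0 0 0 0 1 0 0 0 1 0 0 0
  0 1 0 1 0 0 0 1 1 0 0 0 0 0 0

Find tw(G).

A width-3 tree decomposition is:
Bags: B1 = {2, 5, 6, 9}  B2 = {2, 3, 5, 9}  B3 = {3, 5, 9, 10}  B4 = {1, 3, 5, 10}  B5 = {1, 3, 10, 14}  B6 = {1, 8, 10, 14}  B7 = {1, 8, 13, 14}  B8 = {7, 8, 13, 14}  B9 = {7, 8, 12, 13}  B10 = {7, 11, 12, 13}  B11 = {0, 7, 11, 12}  B12 = {0, 4, 11, 12}
Tree: B1–B2, B2–B3, B3–B4, B4–B5, B5–B6, B6–B7, B7–B8, B8–B9, B9–B10, B10–B11, B11–B12
Each bag holds 4 vertices, so the decomposition has width 3, which upper-bounds the treewidth. For the lower bound: the 4 vertex sets {2,6,9}, {5}, {3}, {1,8,10,14} are disjoint, each induces a connected subgraph, and every pair is joined by at least one edge of G. Contracting each set to a single vertex therefore yields K_{4} as a minor, and since treewidth is minor-monotone, tw(G) ≥ tw(K_{4}) = 3. Therefore the treewidth is 3.

3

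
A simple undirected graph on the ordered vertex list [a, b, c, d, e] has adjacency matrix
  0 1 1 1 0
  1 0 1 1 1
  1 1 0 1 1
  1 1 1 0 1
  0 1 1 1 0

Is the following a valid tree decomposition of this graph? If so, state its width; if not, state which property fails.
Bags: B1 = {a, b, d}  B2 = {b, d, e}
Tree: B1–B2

A tree decomposition must satisfy three properties: every vertex lies in some bag; for every edge, both endpoints lie together in some bag; and for every vertex, the bags containing it form a connected subtree. Here vertex c appears in no bag, so the decomposition is invalid.

No — vertex c appears in no bag.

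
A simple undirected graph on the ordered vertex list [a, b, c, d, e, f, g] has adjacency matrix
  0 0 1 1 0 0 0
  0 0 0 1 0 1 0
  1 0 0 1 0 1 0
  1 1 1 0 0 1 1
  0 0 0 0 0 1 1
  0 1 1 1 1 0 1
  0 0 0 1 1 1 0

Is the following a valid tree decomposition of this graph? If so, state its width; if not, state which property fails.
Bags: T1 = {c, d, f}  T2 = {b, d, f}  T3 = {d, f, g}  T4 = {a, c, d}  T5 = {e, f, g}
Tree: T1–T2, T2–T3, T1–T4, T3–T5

Vertex coverage: the bags together contain {a, b, c, d, e, f, g}, the full vertex set. Edge coverage: each edge of G has both endpoints in at least one bag. Running intersection: for every vertex, the bags containing it form a connected subtree. All three properties hold, so this is a valid tree decomposition of width max|bag| − 1 = 2, and hence tw(G) ≤ 2.

Yes; width 2.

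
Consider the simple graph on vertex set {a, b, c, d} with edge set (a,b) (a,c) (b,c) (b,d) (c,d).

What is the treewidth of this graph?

2

A width-2 tree decomposition is:
Bags: B1 = {a, b, c}  B2 = {b, c, d}
Tree: B1–B2
Each bag holds 3 vertices, so the decomposition has width 2, which upper-bounds the treewidth. On the other hand G contains the 3-clique {b, c, d}. A clique must lie in a single bag of any decomposition, so no decomposition can have width below 2. Therefore the treewidth is 2.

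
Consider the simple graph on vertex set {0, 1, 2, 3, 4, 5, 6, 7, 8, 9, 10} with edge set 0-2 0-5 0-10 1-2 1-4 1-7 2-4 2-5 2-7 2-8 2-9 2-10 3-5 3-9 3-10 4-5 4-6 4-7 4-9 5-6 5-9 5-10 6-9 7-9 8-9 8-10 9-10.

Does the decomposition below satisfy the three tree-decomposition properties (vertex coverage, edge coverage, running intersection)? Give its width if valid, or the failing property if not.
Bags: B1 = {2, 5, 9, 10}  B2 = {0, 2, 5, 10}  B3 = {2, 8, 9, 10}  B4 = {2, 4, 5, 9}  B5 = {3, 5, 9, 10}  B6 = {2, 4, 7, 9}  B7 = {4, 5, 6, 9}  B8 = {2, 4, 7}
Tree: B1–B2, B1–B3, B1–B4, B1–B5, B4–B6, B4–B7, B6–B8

No — vertex 1 appears in no bag.

A tree decomposition must satisfy three properties: every vertex lies in some bag; for every edge, both endpoints lie together in some bag; and for every vertex, the bags containing it form a connected subtree. Here vertex 1 appears in no bag, so the decomposition is invalid.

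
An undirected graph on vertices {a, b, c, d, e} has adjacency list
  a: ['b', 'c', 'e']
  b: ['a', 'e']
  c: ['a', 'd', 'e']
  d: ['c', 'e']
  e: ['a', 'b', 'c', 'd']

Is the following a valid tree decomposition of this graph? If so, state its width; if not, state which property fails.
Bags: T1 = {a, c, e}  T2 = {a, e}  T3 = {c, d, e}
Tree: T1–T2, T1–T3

A tree decomposition must satisfy three properties: every vertex lies in some bag; for every edge, both endpoints lie together in some bag; and for every vertex, the bags containing it form a connected subtree. Here vertex b appears in no bag, so the decomposition is invalid.

No — vertex b appears in no bag.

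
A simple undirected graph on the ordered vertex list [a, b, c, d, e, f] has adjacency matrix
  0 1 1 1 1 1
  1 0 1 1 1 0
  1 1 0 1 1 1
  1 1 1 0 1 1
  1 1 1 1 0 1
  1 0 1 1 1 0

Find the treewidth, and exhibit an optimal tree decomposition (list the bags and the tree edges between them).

Every bag has size at most 5, so the width is 5 − 1 = 4 and tw(G) ≤ 4. For the lower bound, the 5 vertices {a, c, d, e, f} are pairwise adjacent, and any tree decomposition puts a clique entirely inside one bag — forcing width ≥ 4. Combining the bounds, tw(G) = 4.

Treewidth 4.
One optimal decomposition is:
Bags: B1 = {a, b, c, d, e}  B2 = {a, c, d, e, f}
Tree: B1–B2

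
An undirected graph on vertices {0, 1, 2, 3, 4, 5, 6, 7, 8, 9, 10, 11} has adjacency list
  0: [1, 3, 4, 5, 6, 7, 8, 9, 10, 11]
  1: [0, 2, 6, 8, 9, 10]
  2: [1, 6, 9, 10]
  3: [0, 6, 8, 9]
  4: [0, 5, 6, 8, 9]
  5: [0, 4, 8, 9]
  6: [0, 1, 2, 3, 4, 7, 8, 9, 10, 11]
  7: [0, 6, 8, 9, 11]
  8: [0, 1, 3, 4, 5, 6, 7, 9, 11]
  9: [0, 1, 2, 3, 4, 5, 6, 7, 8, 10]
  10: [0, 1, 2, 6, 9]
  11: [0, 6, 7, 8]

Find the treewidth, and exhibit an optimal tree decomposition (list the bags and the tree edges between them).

Each bag holds 5 vertices, so the decomposition has width 4, which upper-bounds the treewidth. On the other hand G contains the 5-clique {0, 4, 5, 8, 9}. A clique must lie in a single bag of any decomposition, so no decomposition can have width below 4. Combining the bounds, tw(G) = 4.

Treewidth 4.
One optimal decomposition is:
Bags: B1 = {0, 6, 7, 8, 9}  B2 = {0, 1, 6, 8, 9}  B3 = {0, 6, 7, 8, 11}  B4 = {0, 3, 6, 8, 9}  B5 = {0, 1, 6, 9, 10}  B6 = {0, 4, 6, 8, 9}  B7 = {1, 2, 6, 9, 10}  B8 = {0, 4, 5, 8, 9}
Tree: B1–B2, B1–B3, B2–B4, B2–B5, B1–B6, B5–B7, B6–B8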